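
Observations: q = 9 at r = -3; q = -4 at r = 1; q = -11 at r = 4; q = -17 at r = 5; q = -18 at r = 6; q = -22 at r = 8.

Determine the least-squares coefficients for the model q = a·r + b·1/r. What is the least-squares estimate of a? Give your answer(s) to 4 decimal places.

Forming AᵀA = [[151, 6]; [6, 18101/14400]] and Aᵀq = [-444, -189/10]ᵀ gives AᵀA·[a, b]ᵀ = Aᵀq.
Determinant 151·(18101/14400) − 6² = 2214851/14400.
a = ((-444)·(18101/14400) − 6·(-189/10))/(2214851/14400) = -6403884/2214851; b = (151·(-189/10) − 6·(-444))/(2214851/14400) = -2734560/2214851.

a = -2.8913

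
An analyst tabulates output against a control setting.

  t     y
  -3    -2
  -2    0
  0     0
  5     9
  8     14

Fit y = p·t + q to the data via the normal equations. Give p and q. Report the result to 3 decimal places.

p = 1.451, q = 1.879

MᵀM·[p, q]ᵀ = Mᵀy reads: 102·p + 8·q = 163;  8·p + 5·q = 21.
(Σt·t = 102, Σt = 8, Σ1 = 5, Σt·y = 163, Σy = 21.)
Determinant 102·5 − 8² = 446.
p = (163·5 − 8·21)/446 = 647/446; q = (102·21 − 8·163)/446 = 419/223.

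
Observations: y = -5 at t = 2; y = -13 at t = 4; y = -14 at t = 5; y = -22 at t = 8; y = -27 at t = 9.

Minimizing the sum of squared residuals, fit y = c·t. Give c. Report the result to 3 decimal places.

The normal system XᵀX·[c]ᵀ = Xᵀy is [[190]]·[c]ᵀ = [-551]ᵀ.
Hence c = -551 / 190 ≈ -2.9.

c = -2.900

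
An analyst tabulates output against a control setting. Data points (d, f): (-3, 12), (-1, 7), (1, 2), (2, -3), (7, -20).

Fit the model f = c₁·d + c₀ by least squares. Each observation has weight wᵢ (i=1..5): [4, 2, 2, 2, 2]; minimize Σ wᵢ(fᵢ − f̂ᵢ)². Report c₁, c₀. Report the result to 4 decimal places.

c₁ = -3.1888, c₀ = 3.2611

Normal-equation sums: Σwᵢ·d·d = 146, Σwᵢ·d = 6, Σwᵢ·1 = 12.
Right-hand side: Σwᵢ·d·f = -446, Σwᵢ·f = 20.
Normal equations: [[146, 6]; [6, 12]]·[c₁, c₀]ᵀ = [-446, 20]ᵀ.
Determinant 146·12 − 6² = 1716.
c₁ = ((-446)·12 − 6·20)/1716 = -456/143; c₀ = (146·20 − 6·(-446))/1716 = 1399/429.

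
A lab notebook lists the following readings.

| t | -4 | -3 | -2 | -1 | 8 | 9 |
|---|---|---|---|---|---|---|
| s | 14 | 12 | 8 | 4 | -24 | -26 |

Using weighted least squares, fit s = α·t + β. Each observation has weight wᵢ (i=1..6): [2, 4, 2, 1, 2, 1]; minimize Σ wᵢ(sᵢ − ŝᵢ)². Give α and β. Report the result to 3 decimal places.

α = -3.182, β = 1.833

Sums needed: Σwᵢ·t·t = 286, Σwᵢ·t = 0, Σwᵢ·1 = 12.
For MᵀWs: Σwᵢ·t·s = -910, Σwᵢ·s = 22.
det = 286·12 − 0² = 3432.
α = ((-910)·12 − 0·22)/3432 = -35/11; β = (286·22 − 0·(-910))/3432 = 11/6.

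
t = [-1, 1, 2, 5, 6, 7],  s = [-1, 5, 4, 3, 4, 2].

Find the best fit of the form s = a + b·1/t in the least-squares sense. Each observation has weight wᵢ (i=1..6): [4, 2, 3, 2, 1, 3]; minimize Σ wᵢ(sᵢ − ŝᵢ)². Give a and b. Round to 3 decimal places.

a = 2.163, b = 3.129

From the data, Σwᵢ·1 = 15, Σwᵢ·1/t = 52/105, Σwᵢ·1/t·1/t = 76282/11025.
Right-hand side: Σwᵢ·s = 34, Σwᵢ·1/t·s = 2386/105.
XᵀWX·[a, b]ᵀ = XᵀWs becomes [[15, 52/105]; [52/105, 76282/11025]]·[a, b]ᵀ = [34, 2386/105]ᵀ.
Determinant 15·(76282/11025) − (52/105)² = 1141526/11025.
a = (34·(76282/11025) − (52/105)·(2386/105))/(1141526/11025) = 1234758/570763; b = (15·(2386/105) − (52/105)·34)/(1141526/11025) = 1786155/570763.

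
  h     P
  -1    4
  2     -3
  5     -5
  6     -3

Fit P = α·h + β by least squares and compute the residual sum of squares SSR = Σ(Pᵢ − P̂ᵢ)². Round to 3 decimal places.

SSR = 12.617

Forming MᵀM = [[66, 12]; [12, 4]] and MᵀP = [-53, -7]ᵀ gives MᵀM·[α, β]ᵀ = MᵀP.
Determinant 66·4 − 12² = 120.
α = ((-53)·4 − 12·(-7))/120 = -16/15; β = (66·(-7) − 12·(-53))/120 = 29/20.
Residuals: 89/60, -139/60, -67/60, 39/20; SSR = 757/60.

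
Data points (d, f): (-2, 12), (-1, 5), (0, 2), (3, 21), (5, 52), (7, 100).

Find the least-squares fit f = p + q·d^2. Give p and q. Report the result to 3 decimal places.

The normal system MᵀM·[p, q]ᵀ = Mᵀf is [[6, 88]; [88, 3124]]·[p, q]ᵀ = [192, 6442]ᵀ.
Δ = 6·3124 − 88² = 11000.
p = (192·3124 − 88·6442)/11000 = 374/125; q = (6·6442 − 88·192)/11000 = 5439/2750.

p = 2.992, q = 1.978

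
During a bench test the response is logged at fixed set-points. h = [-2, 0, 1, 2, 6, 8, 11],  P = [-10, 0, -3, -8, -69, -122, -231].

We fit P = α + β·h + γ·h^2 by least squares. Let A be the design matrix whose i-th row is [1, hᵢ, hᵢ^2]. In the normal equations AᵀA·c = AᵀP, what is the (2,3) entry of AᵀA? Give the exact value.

2060

Row 2 ↔ basis h, column 3 ↔ basis h^2, so (AᵀA)_{2,3} = Σᵢ (h)·(h^2) = (-2)·(4) + (0)·(0) + (1)·(1) + (2)·(4) + (6)·(36) + (8)·(64) + (11)·(121) = 2060.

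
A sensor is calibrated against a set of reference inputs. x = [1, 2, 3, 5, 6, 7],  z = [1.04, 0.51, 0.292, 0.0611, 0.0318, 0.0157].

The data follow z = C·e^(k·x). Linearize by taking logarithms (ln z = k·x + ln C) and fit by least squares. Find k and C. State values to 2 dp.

With ln zᵢ as the transformed response and xᵢ as the regressor:
Σx = 24.0000, Σ(x)² = 124.0000, Σln z = -12.2628, Σx·ln z = -68.7451.
Normal system: [[124.0000, 24.0000]; [24.0000, 6]]·[k, ln C]ᵀ = [-68.7451, -12.2628]ᵀ.
Slope k = (n·Σx·ln z − Σx·Σln z)/(n·Σ(x)² − (Σx)²) = (6·-68.7451 − 24.0000·-12.2628)/168.0000 = -0.70336; ln C = (Σln z − k·Σx)/n = 0.76965, so C = exp(0.76965) = 2.15901.

k = -0.70, C = 2.16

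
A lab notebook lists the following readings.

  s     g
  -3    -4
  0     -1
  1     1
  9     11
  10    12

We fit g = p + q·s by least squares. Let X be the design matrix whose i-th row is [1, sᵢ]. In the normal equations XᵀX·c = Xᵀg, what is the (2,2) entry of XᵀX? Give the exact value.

191

Row 2 ↔ basis s, column 2 ↔ basis s, so (XᵀX)_{2,2} = Σᵢ (s)·(s) = (-3)·(-3) + (0)·(0) + (1)·(1) + (9)·(9) + (10)·(10) = 191.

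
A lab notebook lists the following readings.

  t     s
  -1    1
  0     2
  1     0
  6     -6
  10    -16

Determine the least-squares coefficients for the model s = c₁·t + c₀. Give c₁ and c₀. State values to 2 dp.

Forming XᵀX = [[138, 16]; [16, 5]] and Xᵀs = [-197, -19]ᵀ gives XᵀX·[c₁, c₀]ᵀ = Xᵀs.
Δ = 138·5 − 16² = 434.
c₁ = ((-197)·5 − 16·(-19))/434 = -681/434; c₀ = (138·(-19) − 16·(-197))/434 = 265/217.

c₁ = -1.57, c₀ = 1.22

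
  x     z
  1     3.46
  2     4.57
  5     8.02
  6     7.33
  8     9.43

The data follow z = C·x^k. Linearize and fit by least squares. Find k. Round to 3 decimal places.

k = 0.479

Taking logs, ln z = k·ln x + ln C, so regress ln z on ln x.
Σln x = 6.1738, Σ(ln x)² = 10.6052, Σln z = 9.0786, Σln x·ln z = 12.6392.
Normal system: [[10.6052, 6.1738]; [6.1738, 5]]·[k, ln C]ᵀ = [12.6392, 9.0786]ᵀ.
Solving (det = 14.9105): k = 0.47930, ln C = 1.22389.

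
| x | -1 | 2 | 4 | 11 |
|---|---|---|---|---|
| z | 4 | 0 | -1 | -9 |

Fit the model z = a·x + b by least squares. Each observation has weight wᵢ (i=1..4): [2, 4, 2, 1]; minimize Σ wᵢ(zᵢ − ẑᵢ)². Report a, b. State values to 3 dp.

a = -1.050, b = 2.584

From the data, Σwᵢ·x·x = 171, Σwᵢ·x = 25, Σwᵢ·1 = 9.
Right-hand side: Σwᵢ·x·z = -115, Σwᵢ·z = -3.
Determinant 171·9 − 25² = 914.
a = ((-115)·9 − 25·(-3))/914 = -480/457; b = (171·(-3) − 25·(-115))/914 = 1181/457.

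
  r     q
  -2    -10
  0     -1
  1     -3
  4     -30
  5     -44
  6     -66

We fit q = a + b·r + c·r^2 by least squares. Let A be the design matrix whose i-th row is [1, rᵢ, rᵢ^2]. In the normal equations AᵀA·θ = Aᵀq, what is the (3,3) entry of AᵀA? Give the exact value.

Row 3 ↔ basis r^2, column 3 ↔ basis r^2, so (AᵀA)_{3,3} = Σᵢ (r^2)·(r^2) = (4)·(4) + (0)·(0) + (1)·(1) + (16)·(16) + (25)·(25) + (36)·(36) = 2194.

2194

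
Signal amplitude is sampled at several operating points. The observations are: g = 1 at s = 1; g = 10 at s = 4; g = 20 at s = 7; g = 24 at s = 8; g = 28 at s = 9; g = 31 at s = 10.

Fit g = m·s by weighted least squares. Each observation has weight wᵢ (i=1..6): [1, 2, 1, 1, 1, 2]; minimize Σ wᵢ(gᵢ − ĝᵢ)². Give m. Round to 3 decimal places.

m = 3.009

From the data, Σwᵢ·s·s = 427.
Right-hand side: Σwᵢ·s·g = 1285.
XᵀWX·[m]ᵀ = XᵀWg becomes [[427]]·[m]ᵀ = [1285]ᵀ.
m = 1285/427 = 3.00937.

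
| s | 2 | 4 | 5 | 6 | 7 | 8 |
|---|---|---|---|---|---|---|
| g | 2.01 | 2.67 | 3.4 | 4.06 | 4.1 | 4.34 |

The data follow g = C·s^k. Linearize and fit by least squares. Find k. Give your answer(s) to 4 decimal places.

With ln gᵢ as the transformed response and ln sᵢ as the regressor:
Over the data: Σln s = 9.5060, Σ(ln s)² = 16.3136, Σln g = 7.1840, Σln s·ln g = 12.1235.
Normal system: [[16.3136, 9.5060]; [9.5060, 6]]·[k, ln C]ᵀ = [12.1235, 7.1840]ᵀ.
Δ = 16.3136·6 − (9.5060)² = 7.5177; k = (12.1235·6 − 9.5060·7.1840)/7.5177 = 0.59192, ln C = (16.3136·7.1840 − 9.5060·12.1235)/7.5177 = 0.25954.

k = 0.5919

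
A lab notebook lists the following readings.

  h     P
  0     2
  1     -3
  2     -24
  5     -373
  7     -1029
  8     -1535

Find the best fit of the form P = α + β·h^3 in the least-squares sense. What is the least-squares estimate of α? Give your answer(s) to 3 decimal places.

Entries of MᵀM: Σ1 = 6, Σh^3 = 989, Σh^3·h^3 = 395483.
Moment sums: ΣP = -2962, Σh^3·P = -1185687.
MᵀM·[α, β]ᵀ = MᵀP becomes [[6, 989]; [989, 395483]]·[α, β]ᵀ = [-2962, -1185687]ᵀ.
Δ = 6·395483 − 989² = 1394777.
α = ((-2962)·395483 − 989·(-1185687))/1394777 = 1223797/1394777; β = (6·(-1185687) − 989·(-2962))/1394777 = -4184704/1394777.

α = 0.877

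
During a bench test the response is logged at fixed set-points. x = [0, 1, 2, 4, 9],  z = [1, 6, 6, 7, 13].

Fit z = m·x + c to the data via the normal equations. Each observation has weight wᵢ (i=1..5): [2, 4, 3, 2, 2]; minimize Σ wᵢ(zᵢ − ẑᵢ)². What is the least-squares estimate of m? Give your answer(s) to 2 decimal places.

m = 1.06

Sums needed: Σwᵢ·x·x = 210, Σwᵢ·x = 36, Σwᵢ·1 = 13.
Right-hand side: Σwᵢ·x·z = 350, Σwᵢ·z = 84.
Determinant 210·13 − 36² = 1434.
m = (350·13 − 36·84)/1434 = 763/717; c = (210·84 − 36·350)/1434 = 840/239.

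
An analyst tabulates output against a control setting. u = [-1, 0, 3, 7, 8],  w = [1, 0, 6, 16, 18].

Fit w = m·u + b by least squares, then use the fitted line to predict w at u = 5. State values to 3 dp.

ŵ = 11.479

Setting ∂/∂m … = 0 gives: 123·m + 17·b = 273;  17·m + 5·b = 41.
Eliminating b: 5·(row 1) − 17·(row 2) gives 326·m = 5·273 − 17·41 = 668, so m = 334/163.
Then b = (41 − 17·(334/163))/5 = 201/163.
At u = 5: ŵ = (334/163)·(5) + (201/163)·(1) = 1871/163.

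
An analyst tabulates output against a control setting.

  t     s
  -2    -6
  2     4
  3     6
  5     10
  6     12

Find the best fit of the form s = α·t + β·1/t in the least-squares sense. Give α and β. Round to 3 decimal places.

Normal-equation sums: Σt·t = 78, Σt·1/t = 5, Σ1/t·1/t = 611/900.
Right-hand side: Σt·s = 160, Σ1/t·s = 11.
Normal equations: [[78, 5]; [5, 611/900]]·[α, β]ᵀ = [160, 11]ᵀ.
Eliminating β: (611/900)·(row 1) − 5·(row 2) gives (4193/150)·α = (611/900)·160 − 5·11 = 2413/45, so α = 24130/12579.
Then β = (11 − 5·(24130/12579))/(611/900) = 8700/4193.

α = 1.918, β = 2.075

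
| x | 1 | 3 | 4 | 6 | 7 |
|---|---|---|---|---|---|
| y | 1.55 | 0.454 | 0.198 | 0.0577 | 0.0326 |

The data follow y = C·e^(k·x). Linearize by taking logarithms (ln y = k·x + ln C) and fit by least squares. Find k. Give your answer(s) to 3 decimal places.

k = -0.651

Let Y = ln y. Fitting Y = k·x + ln C by least squares:
AᵀA = [[111.0000, 21.0000]; [21.0000, 5]], rhs = [-49.4878, -8.2468]ᵀ  (here Σx = 21.0000, Σ(x)² = 111.0000, Σln y = -8.2468, Σx·ln y = -49.4878).
Solving (det = 114.0000): k = -0.65136, ln C = 1.08636.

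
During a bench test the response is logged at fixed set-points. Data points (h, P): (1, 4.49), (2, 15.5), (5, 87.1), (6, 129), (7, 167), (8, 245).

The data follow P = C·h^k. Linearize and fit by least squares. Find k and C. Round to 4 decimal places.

Linearized form: ln P = k·ln h + ln C. From the 6 transformed points,
Σln h = 8.1197, Σ(ln h)² = 14.3918, Σln P = 24.1888, Σln h·ln P = 39.1956.
Equations: 14.3918·k + 8.1197·ln C = 39.1956;  8.1197·k + 6·ln C = 24.1888.
Solving (det = 20.4213): k = 1.89839, ln C = 1.46241, so C = exp(1.46241) = 4.31633.

k = 1.8984, C = 4.3163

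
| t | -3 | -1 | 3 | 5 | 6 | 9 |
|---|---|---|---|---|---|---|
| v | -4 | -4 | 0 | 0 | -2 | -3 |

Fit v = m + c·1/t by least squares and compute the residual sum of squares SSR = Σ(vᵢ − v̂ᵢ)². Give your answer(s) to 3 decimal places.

The normal equations are: 6·m + (-47/90)·c = -13;  (-47/90)·m + (10549/8100)·c = 14/3.
Eliminating c: (10549/8100)·(row 1) − (-47/90)·(row 2) gives (12217/1620)·m = (10549/8100)·(-13) − (-47/90)·(14/3) = -117397/8100, so m = -117397/61085.
Then c = ((14/3) − (-47/90)·(-117397/61085))/(10549/8100) = 34362/12217.
Residuals: -3667/3215, 44867/61085, 60127/61085, 16607/12217, -33408/61085, -84948/61085; SSR = 420884/61085.

SSR = 6.890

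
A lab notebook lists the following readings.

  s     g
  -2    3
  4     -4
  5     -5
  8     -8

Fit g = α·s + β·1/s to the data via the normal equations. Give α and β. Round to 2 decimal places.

Entries of XᵀX: Σs·s = 109, Σs·1/s = 4, Σ1/s·1/s = 589/1600.
Right-hand side: Σs·g = -111, Σ1/s·g = -9/2.
XᵀX·[α, β]ᵀ = Xᵀg becomes [[109, 4]; [4, 589/1600]]·[α, β]ᵀ = [-111, -9/2]ᵀ.
Determinant 109·(589/1600) − 4² = 38601/1600.
α = ((-111)·(589/1600) − 4·(-9/2))/(38601/1600) = -12193/12867; β = (109·(-9/2) − 4·(-111))/(38601/1600) = -24800/12867.

α = -0.95, β = -1.93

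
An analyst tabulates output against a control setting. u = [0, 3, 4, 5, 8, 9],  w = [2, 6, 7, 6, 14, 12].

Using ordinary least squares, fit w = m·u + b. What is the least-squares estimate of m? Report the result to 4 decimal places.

m = 1.2553

Sums needed: Σu·u = 195, Σu = 29, Σ1 = 6.
And Σu·w = 296, Σw = 47.
So XᵀX·[m, b]ᵀ = Xᵀw: [[195, 29]; [29, 6]]·[m, b]ᵀ = [296, 47]ᵀ.
Determinant 195·6 − 29² = 329.
m = (296·6 − 29·47)/329 = 59/47; b = (195·47 − 29·296)/329 = 83/47.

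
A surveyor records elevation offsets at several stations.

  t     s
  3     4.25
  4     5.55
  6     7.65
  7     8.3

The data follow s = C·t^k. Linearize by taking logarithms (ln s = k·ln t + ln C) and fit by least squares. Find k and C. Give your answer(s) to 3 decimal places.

k = 0.796, C = 1.803

Linearized form: ln s = k·ln t + ln C. From the 4 transformed points,
Σln t = 6.2226, Σ(ln t)² = 10.1257, Σln s = 7.3117, Σln t·ln s = 11.7292.
Equations: 10.1257·k + 6.2226·ln C = 11.7292;  6.2226·k + 4·ln C = 7.3117.
Solving (det = 1.7825): k = 0.79622, ln C = 0.58928, so C = exp(0.58928) = 1.80269.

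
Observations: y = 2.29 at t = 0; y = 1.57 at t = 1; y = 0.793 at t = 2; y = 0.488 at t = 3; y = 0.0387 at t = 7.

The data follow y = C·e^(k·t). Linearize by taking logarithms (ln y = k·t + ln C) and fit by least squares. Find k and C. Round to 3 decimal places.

Linearized form: ln y = k·t + ln C. From the 5 transformed points,
Σt = 13.0000, Σ(t)² = 63.0000, Σln y = -2.9217, Σt·ln y = -24.9285.
Equations: 63.0000·k + 13.0000·ln C = -24.9285;  13.0000·k + 5·ln C = -2.9217.
Solving (det = 146.0000): k = -0.59357, ln C = 0.95895, so C = exp(0.95895) = 2.60895.

k = -0.594, C = 2.609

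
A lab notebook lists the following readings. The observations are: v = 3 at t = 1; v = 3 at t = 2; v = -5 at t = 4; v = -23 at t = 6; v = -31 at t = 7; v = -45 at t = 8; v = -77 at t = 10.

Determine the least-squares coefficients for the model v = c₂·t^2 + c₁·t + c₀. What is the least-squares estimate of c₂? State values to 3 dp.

c₂ = -0.997

Sums needed: Σt^2·t^2 = 18066, Σt^2·t = 2144, Σt^2 = 270, Σt·t = 270, Σt = 38, Σ1 = 7.
For Aᵀv: Σt^2·v = -12992, Σt·v = -1496, Σv = -175.
Solving the 3×3 system (Gaussian elimination) gives c₂ = -47881/48041, c₁ = 98041/48041, c₀ = 113591/48041.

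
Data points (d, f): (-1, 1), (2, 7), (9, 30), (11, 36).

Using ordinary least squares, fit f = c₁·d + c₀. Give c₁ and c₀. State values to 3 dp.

Setting ∂/∂c₁ … = 0 gives: 207·c₁ + 21·c₀ = 679;  21·c₁ + 4·c₀ = 74.
Δ = 207·4 − 21² = 387.
c₁ = (679·4 − 21·74)/387 = 1162/387; c₀ = (207·74 − 21·679)/387 = 353/129.

c₁ = 3.003, c₀ = 2.736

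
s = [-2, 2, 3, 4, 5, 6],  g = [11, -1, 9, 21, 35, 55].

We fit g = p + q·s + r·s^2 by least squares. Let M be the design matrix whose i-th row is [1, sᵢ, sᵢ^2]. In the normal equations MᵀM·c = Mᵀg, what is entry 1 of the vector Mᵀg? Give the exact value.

130

Entry 1 ↔ basis 1, so (Mᵀg)_{1} = Σᵢ gᵢ = (1)·(11) + (1)·(-1) + (1)·(9) + (1)·(21) + (1)·(35) + (1)·(55) = 130.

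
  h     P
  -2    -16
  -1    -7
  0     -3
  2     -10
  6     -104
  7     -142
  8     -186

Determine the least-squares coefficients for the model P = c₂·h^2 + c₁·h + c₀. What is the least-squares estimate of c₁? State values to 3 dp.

c₁ = 1.361

Entries of XᵀX: Σh^2·h^2 = 7826, Σh^2·h = 1070, Σh^2 = 158, Σh·h = 158, Σh = 20, Σ1 = 7.
Moment sums: Σh^2·P = -22717, Σh·P = -3087, ΣP = -468.
Row-reducing yields c₂ = -250885/82236, c₁ = 111931/82236, c₀ = -2349/1246.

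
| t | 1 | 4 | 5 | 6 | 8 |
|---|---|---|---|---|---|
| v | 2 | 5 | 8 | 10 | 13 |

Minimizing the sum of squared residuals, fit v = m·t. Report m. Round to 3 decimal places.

From the data, Σt·t = 142.
Right-hand side: Σt·v = 226.
XᵀX·[m]ᵀ = Xᵀv becomes [[142]]·[m]ᵀ = [226]ᵀ.
m = 226/142 = 1.59155.

m = 1.592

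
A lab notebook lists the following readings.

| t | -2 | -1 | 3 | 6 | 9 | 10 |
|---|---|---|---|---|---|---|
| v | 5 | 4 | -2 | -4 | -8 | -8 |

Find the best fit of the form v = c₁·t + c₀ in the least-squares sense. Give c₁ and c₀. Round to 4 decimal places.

c₁ = -1.1183, c₀ = 2.4928

Compute the Gram sums: Σt·t = 231, Σt = 25, Σ1 = 6.
Right-hand side: Σt·v = -196, Σv = -13.
So XᵀX·[c₁, c₀]ᵀ = Xᵀv: [[231, 25]; [25, 6]]·[c₁, c₀]ᵀ = [-196, -13]ᵀ.
det = 231·6 − 25² = 761.
c₁ = ((-196)·6 − 25·(-13))/761 = -851/761; c₀ = (231·(-13) − 25·(-196))/761 = 1897/761.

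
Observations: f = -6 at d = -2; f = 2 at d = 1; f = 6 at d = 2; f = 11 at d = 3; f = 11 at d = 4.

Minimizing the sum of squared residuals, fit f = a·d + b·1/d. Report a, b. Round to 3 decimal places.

Compute the Gram sums: Σd·d = 34, Σd·1/d = 5, Σ1/d·1/d = 241/144.
For Mᵀf: Σd·f = 103, Σ1/d·f = 173/12.
MᵀM·[a, b]ᵀ = Mᵀf becomes [[34, 5]; [5, 241/144]]·[a, b]ᵀ = [103, 173/12]ᵀ.
Eliminating b: (241/144)·(row 1) − 5·(row 2) gives (2297/72)·a = (241/144)·103 − 5·(173/12) = 14443/144, so a = 14443/4594.
Then b = ((173/12) − 5·(14443/4594))/(241/144) = -1788/2297.

a = 3.144, b = -0.778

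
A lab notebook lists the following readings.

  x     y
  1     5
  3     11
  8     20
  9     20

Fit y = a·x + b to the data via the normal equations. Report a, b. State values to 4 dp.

a = 1.8771, b = 4.1453

Sums needed: Σx·x = 155, Σx = 21, Σ1 = 4.
And Σx·y = 378, Σy = 56.
Normal equations: [[155, 21]; [21, 4]]·[a, b]ᵀ = [378, 56]ᵀ.
Δ = 155·4 − 21² = 179.
a = (378·4 − 21·56)/179 = 336/179; b = (155·56 − 21·378)/179 = 742/179.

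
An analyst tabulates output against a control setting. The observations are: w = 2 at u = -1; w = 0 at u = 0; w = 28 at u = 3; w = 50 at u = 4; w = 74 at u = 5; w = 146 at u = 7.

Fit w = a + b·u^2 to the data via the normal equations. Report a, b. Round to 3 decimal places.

a = 0.334, b = 2.980

From the data, Σ1 = 6, Σu^2 = 100, Σu^2·u^2 = 3364.
Moment sums: Σw = 300, Σu^2·w = 10058.
Eliminating b: 3364·(row 1) − 100·(row 2) gives 10184·a = 3364·300 − 100·10058 = 3400, so a = 425/1273.
Then b = (10058 − 100·(425/1273))/3364 = 7587/2546.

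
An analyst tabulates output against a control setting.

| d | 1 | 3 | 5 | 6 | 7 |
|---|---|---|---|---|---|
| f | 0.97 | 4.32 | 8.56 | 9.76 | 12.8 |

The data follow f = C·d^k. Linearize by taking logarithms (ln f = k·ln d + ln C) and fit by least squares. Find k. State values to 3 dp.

Linearized form: ln f = k·ln d + ln C. From the 5 transformed points,
Σln d = 6.4457, Σ(ln d)² = 10.7942, Σln f = 8.4076, Σln d·ln f = 14.1063.
Equations: 10.7942·k + 6.4457·ln C = 14.1063;  6.4457·k + 5·ln C = 8.4076.
Solving (det = 12.4237): k = 1.31509, ln C = -0.01381.

k = 1.315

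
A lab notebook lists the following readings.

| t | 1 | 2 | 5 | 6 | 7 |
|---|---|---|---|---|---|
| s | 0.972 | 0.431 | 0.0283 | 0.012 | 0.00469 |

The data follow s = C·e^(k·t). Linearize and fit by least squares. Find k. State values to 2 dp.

Linearized form: ln s = k·t + ln C. From the 5 transformed points,
Σt = 21.0000, Σ(t)² = 115.0000, Σln s = -14.2201, Σt·ln s = -83.6095.
Normal system: [[115.0000, 21.0000]; [21.0000, 5]]·[k, ln C]ᵀ = [-83.6095, -14.2201]ᵀ.
Slope k = (n·Σt·ln s − Σt·Σln s)/(n·Σ(t)² − (Σt)²) = (5·-83.6095 − 21.0000·-14.2201)/134.0000 = -0.89123; ln C = (Σln s − k·Σt)/n = 0.89916.

k = -0.89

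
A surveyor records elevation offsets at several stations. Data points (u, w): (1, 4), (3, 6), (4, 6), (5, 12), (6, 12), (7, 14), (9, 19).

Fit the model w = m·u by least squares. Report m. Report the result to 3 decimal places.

Setting ∂/∂m … = 0 gives: 217·m = 447.
Hence m = 447 / 217 ≈ 2.05991.

m = 2.060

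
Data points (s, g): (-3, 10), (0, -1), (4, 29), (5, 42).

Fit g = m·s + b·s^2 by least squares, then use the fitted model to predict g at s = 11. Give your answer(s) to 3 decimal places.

Entries of XᵀX: Σs·s = 50, Σs·s^2 = 162, Σs^2·s^2 = 962.
For Xᵀg: Σs·g = 296, Σs^2·g = 1604.
det = 50·962 − 162² = 21856.
m = (296·962 − 162·1604)/21856 = 3113/2732; b = (50·1604 − 162·296)/21856 = 4031/2732.
At s = 11: ĝ = (3113/2732)·(11) + (4031/2732)·(121) = 260997/1366.

ĝ = 191.067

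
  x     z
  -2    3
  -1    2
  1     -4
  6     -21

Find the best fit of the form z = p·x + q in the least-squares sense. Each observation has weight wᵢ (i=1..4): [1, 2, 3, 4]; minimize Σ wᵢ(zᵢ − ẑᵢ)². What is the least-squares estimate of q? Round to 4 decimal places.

q = -1.5175

Setting ∂/∂p … = 0 gives: 153·p + 23·q = -526;  23·p + 10·q = -89.
(Σwᵢ·x·x = 153, Σwᵢ·x = 23, Σwᵢ·1 = 10, Σwᵢ·x·z = -526, Σwᵢ·z = -89.)
Determinant 153·10 − 23² = 1001.
p = ((-526)·10 − 23·(-89))/1001 = -459/143; q = (153·(-89) − 23·(-526))/1001 = -217/143.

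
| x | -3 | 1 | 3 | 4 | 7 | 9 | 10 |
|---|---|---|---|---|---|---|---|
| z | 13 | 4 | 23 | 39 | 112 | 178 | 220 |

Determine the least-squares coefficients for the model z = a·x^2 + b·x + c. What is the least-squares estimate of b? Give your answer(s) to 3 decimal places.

From the data, Σx^2·x^2 = 19381, Σx^2·x = 2137, Σx^2 = 265, Σx·x = 265, Σx = 31, Σ1 = 7.
For Aᵀz: Σx^2·z = 42858, Σx·z = 4776, Σz = 589.
So AᵀA·[a, b, c]ᵀ = Aᵀz: [[19381, 2137, 265]; [2137, 265, 31]; [265, 31, 7]]·[a, b, c]ᵀ = [42858, 4776, 589]ᵀ.
Row-reducing yields a = 69679/34454, b = 177367/103362, c = -926/51681.

b = 1.716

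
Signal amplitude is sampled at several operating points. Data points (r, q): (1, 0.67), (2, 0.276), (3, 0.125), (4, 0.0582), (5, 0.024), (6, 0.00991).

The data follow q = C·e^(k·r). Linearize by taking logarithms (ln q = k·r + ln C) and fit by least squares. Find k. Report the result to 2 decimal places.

k = -0.83

Taking logs, ln q = k·r + ln C, so regress ln q on r.
Over the data: Σr = 21.0000, Σ(r)² = 91.0000, Σln q = -14.9551, Σr·ln q = -66.9228.
Normal system: [[91.0000, 21.0000]; [21.0000, 6]]·[k, ln C]ᵀ = [-66.9228, -14.9551]ᵀ.
Slope k = (n·Σr·ln q − Σr·Σln q)/(n·Σ(r)² − (Σr)²) = (6·-66.9228 − 21.0000·-14.9551)/105.0000 = -0.83315; ln C = (Σln q − k·Σr)/n = 0.42350.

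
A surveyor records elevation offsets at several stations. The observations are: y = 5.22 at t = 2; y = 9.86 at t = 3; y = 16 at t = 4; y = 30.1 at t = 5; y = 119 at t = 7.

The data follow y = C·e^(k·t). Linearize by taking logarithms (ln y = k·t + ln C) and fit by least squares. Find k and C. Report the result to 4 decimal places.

Let Y = ln y. Fitting Y = k·t + ln C by least squares:
Σt = 21.0000, Σ(t)² = 103.0000, Σln y = 14.8972, Σt·ln y = 71.7373.
Equations: 103.0000·k + 21.0000·ln C = 71.7373;  21.0000·k + 5·ln C = 14.8972.
Solving (det = 74.0000): k = 0.61953, ln C = 0.37744, so C = exp(0.37744) = 1.45854.

k = 0.6195, C = 1.4585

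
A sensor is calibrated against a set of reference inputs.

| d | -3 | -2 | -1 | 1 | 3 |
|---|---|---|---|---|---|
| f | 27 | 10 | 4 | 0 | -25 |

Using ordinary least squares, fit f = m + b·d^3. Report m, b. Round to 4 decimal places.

m = 1.6517, b = -0.9677

MᵀM·[m, b]ᵀ = Mᵀf reads: 5·m + (-8)·b = 16;  (-8)·m + 1524·b = -1488.
(Σ1 = 5, Σd^3 = -8, Σd^3·d^3 = 1524, Σf = 16, Σd^3·f = -1488.)
det = 5·1524 − (-8)² = 7556.
m = (16·1524 − (-8)·(-1488))/7556 = 3120/1889; b = (5·(-1488) − (-8)·16)/7556 = -1828/1889.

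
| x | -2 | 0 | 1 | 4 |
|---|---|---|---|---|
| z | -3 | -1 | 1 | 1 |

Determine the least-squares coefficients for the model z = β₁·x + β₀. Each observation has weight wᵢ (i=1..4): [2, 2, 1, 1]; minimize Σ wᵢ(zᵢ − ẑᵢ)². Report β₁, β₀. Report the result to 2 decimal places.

The normal equations are: 25·β₁ + 1·β₀ = 17;  1·β₁ + 6·β₀ = -6.
Eliminating β₀: 6·(row 1) − 1·(row 2) gives 149·β₁ = 6·17 − 1·(-6) = 108, so β₁ = 108/149.
Then β₀ = ((-6) − 1·(108/149))/6 = -167/149.

β₁ = 0.72, β₀ = -1.12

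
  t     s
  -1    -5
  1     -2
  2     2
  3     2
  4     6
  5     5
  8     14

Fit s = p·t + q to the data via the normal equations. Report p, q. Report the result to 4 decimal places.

p = 2.0618, q = -3.3371

Entries of MᵀM: Σt·t = 120, Σt = 22, Σ1 = 7.
Moment sums: Σt·s = 174, Σs = 22.
Eliminating q: 7·(row 1) − 22·(row 2) gives 356·p = 7·174 − 22·22 = 734, so p = 367/178.
Then q = (22 − 22·(367/178))/7 = -297/89.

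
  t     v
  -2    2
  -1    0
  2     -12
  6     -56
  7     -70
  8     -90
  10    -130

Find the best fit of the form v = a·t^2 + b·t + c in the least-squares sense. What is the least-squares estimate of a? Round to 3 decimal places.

a = -0.953

Setting ∂/∂a … = 0 gives: 17826·a + 2070·b + 258·c = -24246;  2070·a + 258·b + 30·c = -2874;  258·a + 30·b + 7·c = -356.
(Σt^2·t^2 = 17826, Σt^2·t = 2070, Σt^2 = 258, Σt·t = 258, Σt = 30, Σ1 = 7, Σt^2·v = -24246, Σt·v = -2874, Σv = -356.)
Solving the 3×3 system (Gaussian elimination) gives a = -6793/7126, b = -23623/7126, c = -5398/3563.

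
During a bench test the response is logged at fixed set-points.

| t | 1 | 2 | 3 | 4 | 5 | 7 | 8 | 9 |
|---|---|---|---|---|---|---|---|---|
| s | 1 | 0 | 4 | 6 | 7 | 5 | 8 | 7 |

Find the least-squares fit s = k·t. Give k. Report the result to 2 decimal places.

Entries of MᵀM: Σt·t = 249.
For Mᵀs: Σt·s = 234.
Normal equations: [[249]]·[k]ᵀ = [234]ᵀ.
Hence k = 234 / 249 ≈ 0.939759.

k = 0.94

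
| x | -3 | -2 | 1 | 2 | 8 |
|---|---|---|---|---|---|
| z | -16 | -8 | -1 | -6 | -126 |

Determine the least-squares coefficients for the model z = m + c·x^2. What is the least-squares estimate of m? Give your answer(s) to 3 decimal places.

m = 1.170

With design matrix A, AᵀA = [[5, 82]; [82, 4210]] and Aᵀz = [-157, -8265]ᵀ.
Eliminating c: 4210·(row 1) − 82·(row 2) gives 14326·m = 4210·(-157) − 82·(-8265) = 16760, so m = 8380/7163.
Then c = ((-8265) − 82·(8380/7163))/4210 = -28451/14326.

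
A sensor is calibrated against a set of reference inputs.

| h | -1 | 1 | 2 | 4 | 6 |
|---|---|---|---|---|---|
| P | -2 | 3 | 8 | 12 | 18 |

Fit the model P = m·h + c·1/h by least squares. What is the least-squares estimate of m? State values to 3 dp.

m = 3.063

The normal equations are: 58·m + 5·c = 177;  5·m + (337/144)·c = 15.
(Σh·h = 58, Σh·1/h = 5, Σ1/h·1/h = 337/144, Σh·P = 177, Σ1/h·P = 15.)
Eliminating c: (337/144)·(row 1) − 5·(row 2) gives (7973/72)·m = (337/144)·177 − 5·15 = 16283/48, so m = 48849/15946.
Then c = (15 − 5·(48849/15946))/(337/144) = -1080/7973.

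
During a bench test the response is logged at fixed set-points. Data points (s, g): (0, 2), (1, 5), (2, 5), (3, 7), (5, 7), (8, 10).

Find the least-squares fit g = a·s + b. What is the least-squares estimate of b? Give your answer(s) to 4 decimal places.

Setting ∂/∂a … = 0 gives: 103·a + 19·b = 151;  19·a + 6·b = 36.
Δ = 103·6 − 19² = 257.
a = (151·6 − 19·36)/257 = 222/257; b = (103·36 − 19·151)/257 = 839/257.

b = 3.2646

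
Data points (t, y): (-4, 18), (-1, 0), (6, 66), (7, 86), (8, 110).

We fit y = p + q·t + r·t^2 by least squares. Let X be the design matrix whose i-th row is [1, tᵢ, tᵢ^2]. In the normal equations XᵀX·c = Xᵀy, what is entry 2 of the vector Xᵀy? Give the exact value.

Entry 2 ↔ basis t, so (Xᵀy)_{2} = Σᵢ (t)·yᵢ = (-4)·(18) + (-1)·(0) + (6)·(66) + (7)·(86) + (8)·(110) = 1806.

1806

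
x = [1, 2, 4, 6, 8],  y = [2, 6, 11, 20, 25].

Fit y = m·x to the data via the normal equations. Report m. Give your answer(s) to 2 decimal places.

m = 3.12

Compute the Gram sums: Σx·x = 121.
For Aᵀy: Σx·y = 378.
Hence m = 378 / 121 ≈ 3.12397.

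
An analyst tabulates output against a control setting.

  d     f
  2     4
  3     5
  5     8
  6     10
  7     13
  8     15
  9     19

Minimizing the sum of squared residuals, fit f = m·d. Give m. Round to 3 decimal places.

Compute the Gram sums: Σd·d = 268.
And Σd·f = 505.
m = 505/268 = 1.88433.

m = 1.884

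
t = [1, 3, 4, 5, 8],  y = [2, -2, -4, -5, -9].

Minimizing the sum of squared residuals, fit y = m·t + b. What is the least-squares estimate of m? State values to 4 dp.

The normal system MᵀM·[m, b]ᵀ = Mᵀy is [[115, 21]; [21, 5]]·[m, b]ᵀ = [-117, -18]ᵀ.
det = 115·5 − 21² = 134.
m = ((-117)·5 − 21·(-18))/134 = -207/134; b = (115·(-18) − 21·(-117))/134 = 387/134.

m = -1.5448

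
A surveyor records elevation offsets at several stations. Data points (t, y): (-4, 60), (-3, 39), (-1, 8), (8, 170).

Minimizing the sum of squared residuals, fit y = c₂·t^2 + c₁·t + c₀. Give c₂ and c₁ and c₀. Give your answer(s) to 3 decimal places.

Sums needed: Σt^2·t^2 = 4434, Σt^2·t = 420, Σt^2 = 90, Σt·t = 90, Σt = 0, Σ1 = 4.
For Aᵀy: Σt^2·y = 12199, Σt·y = 995, Σy = 277.
Row-reducing yields c₂ = 7939/2694, c₁ = -7265/2694, c₀ = 1322/449.

c₂ = 2.947, c₁ = -2.697, c₀ = 2.944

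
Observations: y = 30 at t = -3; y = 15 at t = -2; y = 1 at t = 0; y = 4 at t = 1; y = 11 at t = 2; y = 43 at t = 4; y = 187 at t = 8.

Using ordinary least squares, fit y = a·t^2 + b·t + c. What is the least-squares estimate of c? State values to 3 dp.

With design matrix A, AᵀA = [[4466, 550, 98]; [550, 98, 10]; [98, 10, 7]] and Aᵀy = [13034, 1574, 291]ᵀ.
Inverting the 3×3 Gram matrix, [a, b, c]ᵀ = [240785/79548, -11233/11364, 4022/6629]ᵀ.

c = 0.607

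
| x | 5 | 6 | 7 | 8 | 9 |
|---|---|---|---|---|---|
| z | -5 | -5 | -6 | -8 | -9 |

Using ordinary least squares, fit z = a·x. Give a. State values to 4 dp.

a = -0.9490

AᵀA·[a]ᵀ = Aᵀz reads: 255·a = -242.
(Σx·x = 255, Σx·z = -242.)
a = (-242)/255 = -0.94902.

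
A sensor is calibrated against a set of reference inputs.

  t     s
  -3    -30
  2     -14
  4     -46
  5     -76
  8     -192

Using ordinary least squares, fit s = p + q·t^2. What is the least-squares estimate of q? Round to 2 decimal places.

q = -2.97

XᵀX·[p, q]ᵀ = Xᵀs reads: 5·p + 118·q = -358;  118·p + 5074·q = -15250.
Δ = 5·5074 − 118² = 11446.
p = ((-358)·5074 − 118·(-15250))/11446 = -144/97; q = (5·(-15250) − 118·(-358))/11446 = -17003/5723.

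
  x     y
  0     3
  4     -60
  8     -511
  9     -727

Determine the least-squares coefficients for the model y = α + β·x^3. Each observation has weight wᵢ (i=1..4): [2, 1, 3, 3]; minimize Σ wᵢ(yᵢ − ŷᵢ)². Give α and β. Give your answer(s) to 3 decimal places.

Compute the Gram sums: Σwᵢ·1 = 9, Σwᵢ·x^3 = 3787, Σwᵢ·x^3·x^3 = 2384851.
Right-hand side: Σwᵢ·y = -3768, Σwᵢ·x^3·y = -2378685.
det = 9·2384851 − 3787² = 7122290.
α = ((-3768)·2384851 − 3787·(-2378685))/7122290 = 3137361/1017470; β = (9·(-2378685) − 3787·(-3768))/7122290 = -7138749/7122290.

α = 3.083, β = -1.002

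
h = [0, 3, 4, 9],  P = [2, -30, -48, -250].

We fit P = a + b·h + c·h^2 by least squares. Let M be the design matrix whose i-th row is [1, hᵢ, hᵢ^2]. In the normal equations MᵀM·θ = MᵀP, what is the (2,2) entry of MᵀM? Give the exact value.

106

Row 2 ↔ basis h, column 2 ↔ basis h, so (MᵀM)_{2,2} = Σᵢ (h)·(h) = (0)·(0) + (3)·(3) + (4)·(4) + (9)·(9) = 106.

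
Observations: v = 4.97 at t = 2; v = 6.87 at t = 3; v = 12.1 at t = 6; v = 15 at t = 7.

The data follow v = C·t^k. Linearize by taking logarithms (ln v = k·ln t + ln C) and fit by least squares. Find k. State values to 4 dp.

k = 0.8599

Linearized form: ln v = k·ln t + ln C. From the 4 transformed points,
Σln t = 5.5294, Σ(ln t)² = 8.6844, Σln v = 8.7318, Σln t·ln v = 12.9655.
Equations: 8.6844·k + 5.5294·ln C = 12.9655;  5.5294·k + 4·ln C = 8.7318.
Slope k = (n·Σln t·ln v − Σln t·Σln v)/(n·Σ(ln t)² − (Σln t)²) = (4·12.9655 − 5.5294·8.7318)/4.1629 = 0.85992; ln C = (Σln v − k·Σln t)/n = 0.99425.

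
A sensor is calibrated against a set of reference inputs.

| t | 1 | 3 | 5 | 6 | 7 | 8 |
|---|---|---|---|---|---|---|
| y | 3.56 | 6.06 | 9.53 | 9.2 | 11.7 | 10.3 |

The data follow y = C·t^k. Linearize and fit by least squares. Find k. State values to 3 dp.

k = 0.563

With ln yᵢ as the transformed response and ln tᵢ as the regressor:
XᵀX = [[15.1183, 8.5252]; [8.5252, 6]], rhs = [19.2197, 12.3369]ᵀ  (here Σln t = 8.5252, Σ(ln t)² = 15.1183, Σln y = 12.3369, Σln t·ln y = 19.2197).
Solving (det = 18.0313): k = 0.56262, ln C = 1.25674.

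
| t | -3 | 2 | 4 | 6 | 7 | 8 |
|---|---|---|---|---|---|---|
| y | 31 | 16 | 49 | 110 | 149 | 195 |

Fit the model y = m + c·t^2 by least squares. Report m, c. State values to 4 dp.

Setting ∂/∂m … = 0 gives: 6·m + 178·c = 550;  178·m + 8146·c = 24868.
Determinant 6·8146 − 178² = 17192.
m = (550·8146 − 178·24868)/17192 = 13449/4298; c = (6·24868 − 178·550)/17192 = 12827/4298.

m = 3.1291, c = 2.9844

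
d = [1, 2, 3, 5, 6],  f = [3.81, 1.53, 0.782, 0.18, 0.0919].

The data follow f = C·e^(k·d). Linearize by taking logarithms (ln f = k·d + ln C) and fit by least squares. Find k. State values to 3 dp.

k = -0.736

Linearized form: ln f = k·d + ln C. From the 5 transformed points,
Sums: Σd = 17.0000, Σ(d)² = 75.0000, Σln f = -2.5849, Σd·ln f = -21.4459.
Normal system: [[75.0000, 17.0000]; [17.0000, 5]]·[k, ln C]ᵀ = [-21.4459, -2.5849]ᵀ.
Slope k = (n·Σd·ln f − Σd·Σln f)/(n·Σ(d)² − (Σd)²) = (5·-21.4459 − 17.0000·-2.5849)/86.0000 = -0.73589; ln C = (Σln f − k·Σd)/n = 1.98506.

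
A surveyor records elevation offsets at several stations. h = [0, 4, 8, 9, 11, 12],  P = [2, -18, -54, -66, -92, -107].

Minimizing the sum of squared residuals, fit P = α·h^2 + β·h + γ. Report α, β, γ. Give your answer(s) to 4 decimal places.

α = -0.5129, β = -2.9163, γ = 1.9680

The normal equations are: 46290·α + 4364·β + 426·γ = -35630;  4364·α + 426·β + 44·γ = -3394;  426·α + 44·β + 6·γ = -335.
(Σh^2·h^2 = 46290, Σh^2·h = 4364, Σh^2 = 426, Σh·h = 426, Σh = 44, Σ1 = 6, Σh^2·P = -35630, Σh·P = -3394, ΣP = -335.)
Inverting the 3×3 Gram matrix, [α, β, γ]ᵀ = [-199/388, -43847/15035, 118357/60140]ᵀ.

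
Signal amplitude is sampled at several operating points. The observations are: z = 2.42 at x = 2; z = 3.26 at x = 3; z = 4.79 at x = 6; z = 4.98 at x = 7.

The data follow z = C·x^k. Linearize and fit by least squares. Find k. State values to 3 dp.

With ln zᵢ as the transformed response and ln xᵢ as the regressor:
AᵀA = [[8.6844, 5.5294]; [5.5294, 4]], rhs = [7.8417, 5.2375]ᵀ  (here Σln x = 5.5294, Σ(ln x)² = 8.6844, Σln z = 5.2375, Σln x·ln z = 7.8417).
Slope k = (n·Σln x·ln z − Σln x·Σln z)/(n·Σ(ln x)² − (Σln x)²) = (4·7.8417 − 5.5294·5.2375)/4.1629 = 0.57813; ln C = (Σln z − k·Σln x)/n = 0.51018.

k = 0.578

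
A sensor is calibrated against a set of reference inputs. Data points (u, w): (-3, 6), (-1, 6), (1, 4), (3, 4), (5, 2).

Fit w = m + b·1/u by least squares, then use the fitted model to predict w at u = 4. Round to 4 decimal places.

ŵ = 4.1069

Entries of MᵀM: Σ1 = 5, Σ1/u = 1/5, Σ1/u·1/u = 509/225.
Moment sums: Σw = 22, Σ1/u·w = -34/15.
MᵀM·[m, b]ᵀ = Mᵀw becomes [[5, 1/5]; [1/5, 509/225]]·[m, b]ᵀ = [22, -34/15]ᵀ.
Δ = 5·(509/225) − (1/5)² = 2536/225.
m = (22·(509/225) − (1/5)·(-34/15))/(2536/225) = 2825/634; b = (5·(-34/15) − (1/5)·22)/(2536/225) = -885/634.
At u = 4: ŵ = (2825/634)·(1) + (-885/634)·(1/4) = 10415/2536.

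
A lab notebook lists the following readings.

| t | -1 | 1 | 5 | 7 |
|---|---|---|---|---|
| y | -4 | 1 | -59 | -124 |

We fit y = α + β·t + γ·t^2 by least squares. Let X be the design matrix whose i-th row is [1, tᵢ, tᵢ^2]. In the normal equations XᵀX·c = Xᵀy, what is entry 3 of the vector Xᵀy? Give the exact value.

Entry 3 ↔ basis t^2, so (Xᵀy)_{3} = Σᵢ (t^2)·yᵢ = (1)·(-4) + (1)·(1) + (25)·(-59) + (49)·(-124) = -7554.

-7554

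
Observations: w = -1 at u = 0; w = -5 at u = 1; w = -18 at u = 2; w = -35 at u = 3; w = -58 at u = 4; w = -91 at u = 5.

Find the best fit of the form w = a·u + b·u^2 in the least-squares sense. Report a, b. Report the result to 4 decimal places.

From the data, Σu·u = 55, Σu·u^2 = 225, Σu^2·u^2 = 979.
Right-hand side: Σu·w = -833, Σu^2·w = -3595.
Determinant 55·979 − 225² = 3220.
a = ((-833)·979 − 225·(-3595))/3220 = -1658/805; b = (55·(-3595) − 225·(-833))/3220 = -515/161.

a = -2.0596, b = -3.1988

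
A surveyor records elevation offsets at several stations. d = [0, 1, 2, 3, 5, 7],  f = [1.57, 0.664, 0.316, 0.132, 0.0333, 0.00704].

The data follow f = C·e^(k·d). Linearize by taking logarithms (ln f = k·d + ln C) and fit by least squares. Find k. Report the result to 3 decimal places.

k = -0.765

With ln fᵢ as the transformed response and dᵢ as the regressor:
XᵀX = [[88.0000, 18.0000]; [18.0000, 6]], rhs = [-60.4924, -11.4937]ᵀ  (here Σd = 18.0000, Σ(d)² = 88.0000, Σln f = -11.4937, Σd·ln f = -60.4924).
Slope k = (n·Σd·ln f − Σd·Σln f)/(n·Σ(d)² − (Σd)²) = (6·-60.4924 − 18.0000·-11.4937)/204.0000 = -0.76504; ln C = (Σln f − k·Σd)/n = 0.37949.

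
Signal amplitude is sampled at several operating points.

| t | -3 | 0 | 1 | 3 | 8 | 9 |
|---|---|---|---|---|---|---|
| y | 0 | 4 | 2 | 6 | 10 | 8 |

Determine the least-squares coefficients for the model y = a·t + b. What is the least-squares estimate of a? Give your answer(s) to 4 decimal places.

a = 0.7455

The normal equations are: 164·a + 18·b = 172;  18·a + 6·b = 30.
(Σt·t = 164, Σt = 18, Σ1 = 6, Σt·y = 172, Σy = 30.)
Eliminating b: 6·(row 1) − 18·(row 2) gives 660·a = 6·172 − 18·30 = 492, so a = 41/55.
Then b = (30 − 18·(41/55))/6 = 152/55.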